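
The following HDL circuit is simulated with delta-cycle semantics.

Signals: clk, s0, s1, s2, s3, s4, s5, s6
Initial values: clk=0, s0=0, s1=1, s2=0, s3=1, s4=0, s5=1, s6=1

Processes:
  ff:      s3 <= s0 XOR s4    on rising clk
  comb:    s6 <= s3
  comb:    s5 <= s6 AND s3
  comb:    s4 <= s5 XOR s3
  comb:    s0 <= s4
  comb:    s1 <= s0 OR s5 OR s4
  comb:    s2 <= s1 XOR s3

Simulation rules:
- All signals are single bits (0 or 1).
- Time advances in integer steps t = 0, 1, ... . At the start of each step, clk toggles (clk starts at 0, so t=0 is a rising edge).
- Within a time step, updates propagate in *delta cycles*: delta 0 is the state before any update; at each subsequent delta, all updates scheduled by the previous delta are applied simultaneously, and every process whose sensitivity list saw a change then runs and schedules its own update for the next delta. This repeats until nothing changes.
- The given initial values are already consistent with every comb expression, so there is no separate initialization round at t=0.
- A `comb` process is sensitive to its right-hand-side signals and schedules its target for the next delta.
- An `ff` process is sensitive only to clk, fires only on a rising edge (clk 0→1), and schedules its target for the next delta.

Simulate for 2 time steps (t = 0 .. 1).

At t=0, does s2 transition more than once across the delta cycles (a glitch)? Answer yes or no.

t0.Δ0 s2=0 s5=1 s4=0 s3=1 s1=1 clk=0 s6=1 s0=0
t0.Δ1 s2=0 s5=1 s4=0 s3=1 s1=1 clk=1 s6=1 s0=0
t0.Δ2 s2=0 s5=1 s4=0 s3=0 s1=1 clk=1 s6=1 s0=0
t0.Δ3 s2=1 s5=0 s4=1 s3=0 s1=1 clk=1 s6=0 s0=0
t0.Δ4 s2=1 s5=0 s4=0 s3=0 s1=1 clk=1 s6=0 s0=1
t0.Δ5 s2=1 s5=0 s4=0 s3=0 s1=1 clk=1 s6=0 s0=0
t0.Δ6 s2=1 s5=0 s4=0 s3=0 s1=0 clk=1 s6=0 s0=0
t0.Δ7 s2=0 s5=0 s4=0 s3=0 s1=0 clk=1 s6=0 s0=0
t1.Δ0 s2=0 s5=0 s4=0 s3=0 s1=0 clk=1 s6=0 s0=0
t1.Δ1 s2=0 s5=0 s4=0 s3=0 s1=0 clk=0 s6=0 s0=0

yes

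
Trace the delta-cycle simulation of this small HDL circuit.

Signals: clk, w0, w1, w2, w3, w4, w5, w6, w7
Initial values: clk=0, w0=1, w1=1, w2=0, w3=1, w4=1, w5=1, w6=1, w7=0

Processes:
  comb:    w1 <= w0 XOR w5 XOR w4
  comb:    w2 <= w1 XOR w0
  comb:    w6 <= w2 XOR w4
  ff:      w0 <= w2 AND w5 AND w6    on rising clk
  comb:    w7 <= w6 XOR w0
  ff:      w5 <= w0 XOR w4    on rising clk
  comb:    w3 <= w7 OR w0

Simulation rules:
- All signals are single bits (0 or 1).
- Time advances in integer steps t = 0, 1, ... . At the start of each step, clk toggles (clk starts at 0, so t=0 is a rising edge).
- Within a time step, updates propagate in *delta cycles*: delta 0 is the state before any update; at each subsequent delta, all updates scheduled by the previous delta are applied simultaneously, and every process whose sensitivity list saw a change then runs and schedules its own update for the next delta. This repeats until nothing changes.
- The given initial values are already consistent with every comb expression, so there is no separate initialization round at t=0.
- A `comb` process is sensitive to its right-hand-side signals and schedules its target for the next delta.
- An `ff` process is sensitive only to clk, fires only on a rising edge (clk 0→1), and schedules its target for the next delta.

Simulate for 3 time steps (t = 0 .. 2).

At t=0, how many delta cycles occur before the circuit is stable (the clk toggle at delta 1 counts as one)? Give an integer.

[bits: w2,w7,w4,clk,w1,w3,w5,w0,w6]
t=0: Δ0=001011111 Δ1=001111111 Δ2=001111001 Δ3=111110001 Δ4=111111000 Δ5=101111000 Δ6=101110000 | 6Δ
t=1: Δ0=101110000 Δ1=101010000 | 1Δ
t=2: Δ0=101010000 Δ1=101110000 Δ2=101110100 Δ3=101100100 Δ4=001100100 Δ5=001100101 Δ6=011100101 Δ7=011101101 | 7Δ

6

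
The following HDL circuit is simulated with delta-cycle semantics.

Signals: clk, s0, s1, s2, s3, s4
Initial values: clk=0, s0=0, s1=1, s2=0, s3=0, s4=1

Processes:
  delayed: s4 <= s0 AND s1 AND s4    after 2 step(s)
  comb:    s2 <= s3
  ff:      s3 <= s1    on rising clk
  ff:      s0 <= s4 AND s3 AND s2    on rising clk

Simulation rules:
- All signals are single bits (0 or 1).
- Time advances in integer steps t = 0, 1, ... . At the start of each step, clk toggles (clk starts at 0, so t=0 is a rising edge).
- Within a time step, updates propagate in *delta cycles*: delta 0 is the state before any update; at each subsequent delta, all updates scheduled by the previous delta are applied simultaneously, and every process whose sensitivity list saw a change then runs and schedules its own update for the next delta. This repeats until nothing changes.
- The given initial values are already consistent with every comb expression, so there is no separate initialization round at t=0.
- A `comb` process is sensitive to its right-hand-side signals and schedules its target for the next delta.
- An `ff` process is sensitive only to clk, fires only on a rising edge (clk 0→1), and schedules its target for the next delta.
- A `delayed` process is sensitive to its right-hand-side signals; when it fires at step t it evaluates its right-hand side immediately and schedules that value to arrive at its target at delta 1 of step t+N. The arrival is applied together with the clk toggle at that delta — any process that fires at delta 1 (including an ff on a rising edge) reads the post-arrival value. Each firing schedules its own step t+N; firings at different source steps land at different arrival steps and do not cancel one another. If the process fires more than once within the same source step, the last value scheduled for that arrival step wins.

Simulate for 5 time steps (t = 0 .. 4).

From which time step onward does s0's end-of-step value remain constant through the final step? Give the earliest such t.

[bits: s1,clk,s0,s3,s2,s4]
t=0: Δ0=100001 Δ1=110001 Δ2=110101 Δ3=110111 | 3Δ
t=1: Δ0=110111 Δ1=100111 | 1Δ
t=2: Δ0=100111 Δ1=110111 Δ2=111111 | 2Δ
t=3: Δ0=111111 Δ1=101111 | 1Δ
t=4: Δ0=101111 Δ1=111111 | 1Δ

2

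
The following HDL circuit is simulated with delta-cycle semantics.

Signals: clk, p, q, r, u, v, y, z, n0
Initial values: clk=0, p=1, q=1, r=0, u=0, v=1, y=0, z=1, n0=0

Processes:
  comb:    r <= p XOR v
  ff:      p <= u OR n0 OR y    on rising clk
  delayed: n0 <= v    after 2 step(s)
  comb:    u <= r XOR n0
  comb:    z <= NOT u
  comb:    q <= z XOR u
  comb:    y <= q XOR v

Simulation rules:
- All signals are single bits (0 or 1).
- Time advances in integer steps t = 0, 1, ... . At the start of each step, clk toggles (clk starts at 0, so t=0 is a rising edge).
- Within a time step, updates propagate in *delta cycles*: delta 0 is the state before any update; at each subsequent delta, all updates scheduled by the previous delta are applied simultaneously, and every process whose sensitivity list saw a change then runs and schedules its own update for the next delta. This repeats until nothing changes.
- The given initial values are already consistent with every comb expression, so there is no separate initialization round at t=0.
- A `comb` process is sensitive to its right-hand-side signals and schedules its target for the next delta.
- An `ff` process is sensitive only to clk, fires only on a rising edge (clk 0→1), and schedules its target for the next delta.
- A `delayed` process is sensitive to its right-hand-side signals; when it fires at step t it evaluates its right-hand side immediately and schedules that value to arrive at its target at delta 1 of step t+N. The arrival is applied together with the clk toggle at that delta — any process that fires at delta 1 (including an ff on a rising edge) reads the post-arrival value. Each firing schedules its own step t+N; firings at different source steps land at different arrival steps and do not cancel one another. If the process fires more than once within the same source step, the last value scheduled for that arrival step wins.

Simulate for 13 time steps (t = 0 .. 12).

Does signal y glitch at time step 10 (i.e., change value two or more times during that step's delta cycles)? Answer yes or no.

yes

[bits: p,clk,q,r,n0,z,u,v,y]
t=0: Δ0=101001010 Δ1=111001010 Δ2=011001010 Δ3=011101010 Δ4=011101110 Δ5=010100110 Δ6=011100111 Δ7=011100110 | 7Δ
t=1: Δ0=011100110 Δ1=001100110 | 1Δ
t=2: Δ0=001100110 Δ1=011100110 Δ2=111100110 Δ3=111000110 Δ4=111000010 Δ5=110001010 Δ6=111001011 Δ7=111001010 | 7Δ
t=3: Δ0=111001010 Δ1=101001010 | 1Δ
t=4: Δ0=101001010 Δ1=111001010 Δ2=011001010 Δ3=011101010 Δ4=011101110 Δ5=010100110 Δ6=011100111 Δ7=011100110 | 7Δ
t=5: Δ0=011100110 Δ1=001100110 | 1Δ
t=6: Δ0=001100110 Δ1=011100110 Δ2=111100110 Δ3=111000110 Δ4=111000010 Δ5=110001010 Δ6=111001011 Δ7=111001010 | 7Δ
t=7: Δ0=111001010 Δ1=101001010 | 1Δ
t=8: Δ0=101001010 Δ1=111001010 Δ2=011001010 Δ3=011101010 Δ4=011101110 Δ5=010100110 Δ6=011100111 Δ7=011100110 | 7Δ
t=9: Δ0=011100110 Δ1=001100110 | 1Δ
t=10: Δ0=001100110 Δ1=011100110 Δ2=111100110 Δ3=111000110 Δ4=111000010 Δ5=110001010 Δ6=111001011 Δ7=111001010 | 7Δ
t=11: Δ0=111001010 Δ1=101001010 | 1Δ
t=12: Δ0=101001010 Δ1=111001010 Δ2=011001010 Δ3=011101010 Δ4=011101110 Δ5=010100110 Δ6=011100111 Δ7=011100110 | 7Δ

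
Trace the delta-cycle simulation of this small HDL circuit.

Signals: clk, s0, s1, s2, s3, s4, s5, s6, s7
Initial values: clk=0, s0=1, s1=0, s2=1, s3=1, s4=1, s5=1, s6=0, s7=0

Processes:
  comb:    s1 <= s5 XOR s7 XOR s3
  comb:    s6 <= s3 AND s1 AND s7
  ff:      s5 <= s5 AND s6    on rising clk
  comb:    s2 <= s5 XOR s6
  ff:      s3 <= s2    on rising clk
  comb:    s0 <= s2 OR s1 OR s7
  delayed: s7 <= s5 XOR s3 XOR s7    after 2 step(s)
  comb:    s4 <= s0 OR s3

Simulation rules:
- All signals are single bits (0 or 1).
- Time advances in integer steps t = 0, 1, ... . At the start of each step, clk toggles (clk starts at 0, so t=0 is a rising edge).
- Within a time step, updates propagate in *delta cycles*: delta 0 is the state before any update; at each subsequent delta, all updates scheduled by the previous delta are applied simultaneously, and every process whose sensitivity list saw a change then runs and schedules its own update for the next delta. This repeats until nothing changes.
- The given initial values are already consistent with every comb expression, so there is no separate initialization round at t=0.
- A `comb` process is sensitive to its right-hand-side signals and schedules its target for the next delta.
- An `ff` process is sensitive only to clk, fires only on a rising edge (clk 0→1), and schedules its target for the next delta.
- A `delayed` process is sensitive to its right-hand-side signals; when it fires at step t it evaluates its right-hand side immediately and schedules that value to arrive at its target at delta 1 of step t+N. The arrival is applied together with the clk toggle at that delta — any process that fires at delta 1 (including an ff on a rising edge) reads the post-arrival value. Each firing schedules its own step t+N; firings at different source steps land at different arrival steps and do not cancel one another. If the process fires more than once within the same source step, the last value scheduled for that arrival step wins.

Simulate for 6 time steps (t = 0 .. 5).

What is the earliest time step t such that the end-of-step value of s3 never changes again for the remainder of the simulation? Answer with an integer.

t0.Δ0 s0=1 s4=1 s2=1 s5=1 s7=0 s1=0 clk=0 s3=1 s6=0
t0.Δ1 s0=1 s4=1 s2=1 s5=1 s7=0 s1=0 clk=1 s3=1 s6=0
t0.Δ2 s0=1 s4=1 s2=1 s5=0 s7=0 s1=0 clk=1 s3=1 s6=0
t0.Δ3 s0=1 s4=1 s2=0 s5=0 s7=0 s1=1 clk=1 s3=1 s6=0
t1.Δ0 s0=1 s4=1 s2=0 s5=0 s7=0 s1=1 clk=1 s3=1 s6=0
t1.Δ1 s0=1 s4=1 s2=0 s5=0 s7=0 s1=1 clk=0 s3=1 s6=0
t2.Δ0 s0=1 s4=1 s2=0 s5=0 s7=0 s1=1 clk=0 s3=1 s6=0
t2.Δ1 s0=1 s4=1 s2=0 s5=0 s7=1 s1=1 clk=1 s3=1 s6=0
t2.Δ2 s0=1 s4=1 s2=0 s5=0 s7=1 s1=0 clk=1 s3=0 s6=1
t2.Δ3 s0=1 s4=1 s2=1 s5=0 s7=1 s1=1 clk=1 s3=0 s6=0
t2.Δ4 s0=1 s4=1 s2=0 s5=0 s7=1 s1=1 clk=1 s3=0 s6=0
t3.Δ0 s0=1 s4=1 s2=0 s5=0 s7=1 s1=1 clk=1 s3=0 s6=0
t3.Δ1 s0=1 s4=1 s2=0 s5=0 s7=1 s1=1 clk=0 s3=0 s6=0
t4.Δ0 s0=1 s4=1 s2=0 s5=0 s7=1 s1=1 clk=0 s3=0 s6=0
t4.Δ1 s0=1 s4=1 s2=0 s5=0 s7=1 s1=1 clk=1 s3=0 s6=0
t5.Δ0 s0=1 s4=1 s2=0 s5=0 s7=1 s1=1 clk=1 s3=0 s6=0
t5.Δ1 s0=1 s4=1 s2=0 s5=0 s7=1 s1=1 clk=0 s3=0 s6=0

2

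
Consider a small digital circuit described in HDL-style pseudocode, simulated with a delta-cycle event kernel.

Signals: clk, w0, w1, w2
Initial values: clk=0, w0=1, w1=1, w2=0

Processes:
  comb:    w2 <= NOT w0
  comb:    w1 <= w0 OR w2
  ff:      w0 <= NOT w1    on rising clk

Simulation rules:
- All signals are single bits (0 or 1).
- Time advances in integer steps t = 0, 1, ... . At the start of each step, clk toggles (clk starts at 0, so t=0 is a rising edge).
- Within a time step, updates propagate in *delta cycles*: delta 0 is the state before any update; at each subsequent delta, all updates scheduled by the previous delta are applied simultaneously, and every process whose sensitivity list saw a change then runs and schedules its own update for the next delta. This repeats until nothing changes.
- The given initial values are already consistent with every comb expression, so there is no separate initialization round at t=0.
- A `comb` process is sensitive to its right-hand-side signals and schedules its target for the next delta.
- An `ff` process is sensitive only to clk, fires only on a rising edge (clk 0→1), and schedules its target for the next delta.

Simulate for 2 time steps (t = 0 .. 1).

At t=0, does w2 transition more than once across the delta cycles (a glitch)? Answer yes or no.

[bits: w2,clk,w0,w1]
t=0: Δ0=0011 Δ1=0111 Δ2=0101 Δ3=1100 Δ4=1101 | 4Δ
t=1: Δ0=1101 Δ1=1001 | 1Δ

no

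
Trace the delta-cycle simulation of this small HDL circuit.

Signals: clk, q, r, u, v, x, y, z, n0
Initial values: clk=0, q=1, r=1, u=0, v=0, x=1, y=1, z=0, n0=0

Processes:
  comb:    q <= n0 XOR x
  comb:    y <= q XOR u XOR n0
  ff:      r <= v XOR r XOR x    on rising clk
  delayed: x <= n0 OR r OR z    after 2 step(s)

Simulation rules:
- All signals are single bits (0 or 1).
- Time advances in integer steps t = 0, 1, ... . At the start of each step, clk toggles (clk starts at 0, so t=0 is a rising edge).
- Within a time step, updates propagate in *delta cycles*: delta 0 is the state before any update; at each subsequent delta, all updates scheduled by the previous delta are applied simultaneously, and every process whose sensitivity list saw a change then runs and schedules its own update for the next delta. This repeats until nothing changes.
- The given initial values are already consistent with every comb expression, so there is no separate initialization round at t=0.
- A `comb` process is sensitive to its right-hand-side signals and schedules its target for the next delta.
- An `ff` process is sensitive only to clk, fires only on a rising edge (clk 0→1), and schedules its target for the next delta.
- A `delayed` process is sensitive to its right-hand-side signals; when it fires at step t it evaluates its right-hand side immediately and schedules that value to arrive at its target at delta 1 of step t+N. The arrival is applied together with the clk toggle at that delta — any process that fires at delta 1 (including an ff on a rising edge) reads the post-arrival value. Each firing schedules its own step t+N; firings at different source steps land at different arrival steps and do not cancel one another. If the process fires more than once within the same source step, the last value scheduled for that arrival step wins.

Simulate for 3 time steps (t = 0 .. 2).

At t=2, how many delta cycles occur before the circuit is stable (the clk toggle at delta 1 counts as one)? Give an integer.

3

t0.Δ0 v=0 n0=0 y=1 x=1 clk=0 u=0 q=1 z=0 r=1
t0.Δ1 v=0 n0=0 y=1 x=1 clk=1 u=0 q=1 z=0 r=1
t0.Δ2 v=0 n0=0 y=1 x=1 clk=1 u=0 q=1 z=0 r=0
t1.Δ0 v=0 n0=0 y=1 x=1 clk=1 u=0 q=1 z=0 r=0
t1.Δ1 v=0 n0=0 y=1 x=1 clk=0 u=0 q=1 z=0 r=0
t2.Δ0 v=0 n0=0 y=1 x=1 clk=0 u=0 q=1 z=0 r=0
t2.Δ1 v=0 n0=0 y=1 x=0 clk=1 u=0 q=1 z=0 r=0
t2.Δ2 v=0 n0=0 y=1 x=0 clk=1 u=0 q=0 z=0 r=0
t2.Δ3 v=0 n0=0 y=0 x=0 clk=1 u=0 q=0 z=0 r=0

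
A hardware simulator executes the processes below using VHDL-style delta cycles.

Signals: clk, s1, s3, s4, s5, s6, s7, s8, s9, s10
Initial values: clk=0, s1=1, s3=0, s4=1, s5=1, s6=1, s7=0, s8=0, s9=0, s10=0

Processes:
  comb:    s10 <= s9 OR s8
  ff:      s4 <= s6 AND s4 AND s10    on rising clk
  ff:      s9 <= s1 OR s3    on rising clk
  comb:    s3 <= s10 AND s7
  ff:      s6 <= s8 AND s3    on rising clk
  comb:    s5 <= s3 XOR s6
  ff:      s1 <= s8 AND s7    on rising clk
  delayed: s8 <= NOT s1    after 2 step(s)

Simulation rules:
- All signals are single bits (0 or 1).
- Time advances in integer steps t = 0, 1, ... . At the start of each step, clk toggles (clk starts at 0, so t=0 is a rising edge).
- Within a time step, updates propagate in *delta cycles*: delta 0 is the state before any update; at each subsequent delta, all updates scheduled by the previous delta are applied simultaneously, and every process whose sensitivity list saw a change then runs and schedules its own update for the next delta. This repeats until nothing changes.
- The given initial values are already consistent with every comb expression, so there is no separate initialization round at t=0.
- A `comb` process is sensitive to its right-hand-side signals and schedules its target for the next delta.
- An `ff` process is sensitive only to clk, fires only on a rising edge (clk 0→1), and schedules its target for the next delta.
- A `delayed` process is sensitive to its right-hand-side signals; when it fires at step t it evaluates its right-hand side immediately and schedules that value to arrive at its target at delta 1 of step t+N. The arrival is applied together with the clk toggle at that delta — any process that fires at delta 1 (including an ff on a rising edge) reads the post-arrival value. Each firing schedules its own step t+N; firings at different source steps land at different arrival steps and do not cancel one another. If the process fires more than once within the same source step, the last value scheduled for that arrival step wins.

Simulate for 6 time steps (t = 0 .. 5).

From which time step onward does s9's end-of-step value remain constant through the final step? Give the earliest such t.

2

[bits: clk,s9,s5,s3,s1,s8,s6,s4,s10,s7]
t=0: Δ0=0010101100 Δ1=1010101100 Δ2=1110000000 Δ3=1100000010 | 3Δ
t=1: Δ0=1100000010 Δ1=0100000010 | 1Δ
t=2: Δ0=0100000010 Δ1=1100010010 Δ2=1000010010 | 2Δ
t=3: Δ0=1000010010 Δ1=0000010010 | 1Δ
t=4: Δ0=0000010010 Δ1=1000010010 | 1Δ
t=5: Δ0=1000010010 Δ1=0000010010 | 1Δ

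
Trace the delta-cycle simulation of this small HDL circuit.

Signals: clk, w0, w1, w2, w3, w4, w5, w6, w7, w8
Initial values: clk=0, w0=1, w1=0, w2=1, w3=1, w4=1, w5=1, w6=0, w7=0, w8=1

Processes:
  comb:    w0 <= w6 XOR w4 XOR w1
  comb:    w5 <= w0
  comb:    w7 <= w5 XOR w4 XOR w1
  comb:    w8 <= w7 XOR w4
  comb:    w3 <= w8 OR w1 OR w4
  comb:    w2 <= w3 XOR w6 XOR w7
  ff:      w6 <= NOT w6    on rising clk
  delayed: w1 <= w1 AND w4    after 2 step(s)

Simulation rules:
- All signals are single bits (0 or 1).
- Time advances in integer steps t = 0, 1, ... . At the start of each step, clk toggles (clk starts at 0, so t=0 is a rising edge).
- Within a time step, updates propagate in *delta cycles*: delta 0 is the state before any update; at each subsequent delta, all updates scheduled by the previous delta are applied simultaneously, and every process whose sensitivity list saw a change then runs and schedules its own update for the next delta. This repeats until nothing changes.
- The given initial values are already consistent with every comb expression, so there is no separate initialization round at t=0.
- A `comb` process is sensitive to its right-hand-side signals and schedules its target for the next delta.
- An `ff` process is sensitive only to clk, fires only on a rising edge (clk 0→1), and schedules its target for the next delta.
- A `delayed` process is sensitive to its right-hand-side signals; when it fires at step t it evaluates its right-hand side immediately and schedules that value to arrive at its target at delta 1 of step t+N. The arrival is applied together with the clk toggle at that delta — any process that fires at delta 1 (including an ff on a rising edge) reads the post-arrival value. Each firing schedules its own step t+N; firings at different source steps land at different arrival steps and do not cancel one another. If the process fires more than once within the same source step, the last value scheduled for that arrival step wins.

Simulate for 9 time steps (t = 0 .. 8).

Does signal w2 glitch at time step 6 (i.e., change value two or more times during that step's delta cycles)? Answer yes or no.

yes

[bits: w7,w4,w6,w2,w5,w3,w0,w8,clk,w1]
t=0: Δ0=0101111100 Δ1=0101111110 Δ2=0111111110 Δ3=0110110110 Δ4=0110010110 Δ5=1110010110 Δ6=1111010010 | 6Δ
t=1: Δ0=1111010010 Δ1=1111010000 | 1Δ
t=2: Δ0=1111010000 Δ1=1111010010 Δ2=1101010010 Δ3=1100011010 Δ4=1100111010 Δ5=0100111010 Δ6=0101111110 | 6Δ
t=3: Δ0=0101111110 Δ1=0101111100 | 1Δ
t=4: Δ0=0101111100 Δ1=0101111110 Δ2=0111111110 Δ3=0110110110 Δ4=0110010110 Δ5=1110010110 Δ6=1111010010 | 6Δ
t=5: Δ0=1111010010 Δ1=1111010000 | 1Δ
t=6: Δ0=1111010000 Δ1=1111010010 Δ2=1101010010 Δ3=1100011010 Δ4=1100111010 Δ5=0100111010 Δ6=0101111110 | 6Δ
t=7: Δ0=0101111110 Δ1=0101111100 | 1Δ
t=8: Δ0=0101111100 Δ1=0101111110 Δ2=0111111110 Δ3=0110110110 Δ4=0110010110 Δ5=1110010110 Δ6=1111010010 | 6Δ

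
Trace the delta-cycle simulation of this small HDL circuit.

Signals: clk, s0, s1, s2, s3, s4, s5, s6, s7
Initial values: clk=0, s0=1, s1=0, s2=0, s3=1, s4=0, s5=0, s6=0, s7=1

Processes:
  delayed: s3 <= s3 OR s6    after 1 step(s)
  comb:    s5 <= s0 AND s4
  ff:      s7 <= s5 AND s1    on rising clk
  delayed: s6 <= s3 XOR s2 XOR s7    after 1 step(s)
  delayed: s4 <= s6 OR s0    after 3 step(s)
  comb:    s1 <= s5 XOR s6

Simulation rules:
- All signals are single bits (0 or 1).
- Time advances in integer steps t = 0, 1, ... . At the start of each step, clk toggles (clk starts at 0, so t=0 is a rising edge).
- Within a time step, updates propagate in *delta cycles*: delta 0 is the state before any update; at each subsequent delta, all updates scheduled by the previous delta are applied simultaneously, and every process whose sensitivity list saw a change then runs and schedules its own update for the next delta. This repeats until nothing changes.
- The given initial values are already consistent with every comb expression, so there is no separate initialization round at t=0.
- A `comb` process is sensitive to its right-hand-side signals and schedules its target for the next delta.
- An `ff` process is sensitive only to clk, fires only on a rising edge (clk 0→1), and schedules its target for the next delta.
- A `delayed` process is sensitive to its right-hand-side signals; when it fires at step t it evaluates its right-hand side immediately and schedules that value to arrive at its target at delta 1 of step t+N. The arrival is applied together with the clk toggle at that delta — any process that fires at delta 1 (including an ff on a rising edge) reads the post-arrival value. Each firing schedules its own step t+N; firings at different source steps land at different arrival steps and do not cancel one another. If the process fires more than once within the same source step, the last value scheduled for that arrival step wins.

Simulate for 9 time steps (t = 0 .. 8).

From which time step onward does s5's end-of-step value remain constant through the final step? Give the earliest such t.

t=0 Δ0: s2=0 s5=0 s7=1 s0=1 s3=1 clk=0 s4=0 s6=0 s1=0
  Δ1: clk:0→1
  Δ2: s7:1→0
  (2Δ to stable)
t=1 Δ0: s2=0 s5=0 s7=0 s0=1 s3=1 clk=1 s4=0 s6=0 s1=0
  Δ1: clk:1→0, s6:0→1
  Δ2: s1:0→1
  (2Δ to stable)
t=2 Δ0: s2=0 s5=0 s7=0 s0=1 s3=1 clk=0 s4=0 s6=1 s1=1
  Δ1: clk:0→1
  (1Δ to stable)
t=3 Δ0: s2=0 s5=0 s7=0 s0=1 s3=1 clk=1 s4=0 s6=1 s1=1
  Δ1: clk:1→0
  (1Δ to stable)
t=4 Δ0: s2=0 s5=0 s7=0 s0=1 s3=1 clk=0 s4=0 s6=1 s1=1
  Δ1: clk:0→1, s4:0→1
  Δ2: s5:0→1
  Δ3: s1:1→0
  (3Δ to stable)
t=5 Δ0: s2=0 s5=1 s7=0 s0=1 s3=1 clk=1 s4=1 s6=1 s1=0
  Δ1: clk:1→0
  (1Δ to stable)
t=6 Δ0: s2=0 s5=1 s7=0 s0=1 s3=1 clk=0 s4=1 s6=1 s1=0
  Δ1: clk:0→1
  (1Δ to stable)
t=7 Δ0: s2=0 s5=1 s7=0 s0=1 s3=1 clk=1 s4=1 s6=1 s1=0
  Δ1: clk:1→0
  (1Δ to stable)
t=8 Δ0: s2=0 s5=1 s7=0 s0=1 s3=1 clk=0 s4=1 s6=1 s1=0
  Δ1: clk:0→1
  (1Δ to stable)

4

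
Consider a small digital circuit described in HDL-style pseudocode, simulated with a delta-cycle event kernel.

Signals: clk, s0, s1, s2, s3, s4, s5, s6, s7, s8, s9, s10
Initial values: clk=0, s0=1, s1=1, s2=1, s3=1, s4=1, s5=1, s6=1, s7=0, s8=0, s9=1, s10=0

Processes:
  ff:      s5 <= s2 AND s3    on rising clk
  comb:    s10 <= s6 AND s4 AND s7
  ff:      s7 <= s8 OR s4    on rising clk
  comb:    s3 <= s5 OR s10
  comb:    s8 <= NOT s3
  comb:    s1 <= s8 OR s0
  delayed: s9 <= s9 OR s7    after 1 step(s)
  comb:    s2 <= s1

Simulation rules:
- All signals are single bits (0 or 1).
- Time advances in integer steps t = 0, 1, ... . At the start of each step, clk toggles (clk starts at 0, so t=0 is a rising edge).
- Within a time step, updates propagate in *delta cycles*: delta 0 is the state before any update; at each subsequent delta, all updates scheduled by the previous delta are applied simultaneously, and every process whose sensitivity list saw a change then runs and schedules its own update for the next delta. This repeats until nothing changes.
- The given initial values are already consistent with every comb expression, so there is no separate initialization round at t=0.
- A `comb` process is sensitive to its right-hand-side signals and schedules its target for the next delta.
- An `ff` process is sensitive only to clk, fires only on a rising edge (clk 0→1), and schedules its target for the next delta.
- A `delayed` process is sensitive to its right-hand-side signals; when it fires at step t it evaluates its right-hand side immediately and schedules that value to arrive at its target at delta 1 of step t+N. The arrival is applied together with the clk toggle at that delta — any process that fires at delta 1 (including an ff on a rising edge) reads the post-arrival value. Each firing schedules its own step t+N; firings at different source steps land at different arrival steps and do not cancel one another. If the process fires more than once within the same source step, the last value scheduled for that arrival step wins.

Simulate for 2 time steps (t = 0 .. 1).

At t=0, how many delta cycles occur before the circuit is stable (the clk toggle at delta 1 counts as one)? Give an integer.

3

t=0 Δ0: s3=1 s5=1 s8=0 s0=1 clk=0 s10=0 s6=1 s1=1 s9=1 s7=0 s4=1 s2=1
  Δ1: clk:0→1
  Δ2: s7:0→1
  Δ3: s10:0→1
  (3Δ to stable)
t=1 Δ0: s3=1 s5=1 s8=0 s0=1 clk=1 s10=1 s6=1 s1=1 s9=1 s7=1 s4=1 s2=1
  Δ1: clk:1→0
  (1Δ to stable)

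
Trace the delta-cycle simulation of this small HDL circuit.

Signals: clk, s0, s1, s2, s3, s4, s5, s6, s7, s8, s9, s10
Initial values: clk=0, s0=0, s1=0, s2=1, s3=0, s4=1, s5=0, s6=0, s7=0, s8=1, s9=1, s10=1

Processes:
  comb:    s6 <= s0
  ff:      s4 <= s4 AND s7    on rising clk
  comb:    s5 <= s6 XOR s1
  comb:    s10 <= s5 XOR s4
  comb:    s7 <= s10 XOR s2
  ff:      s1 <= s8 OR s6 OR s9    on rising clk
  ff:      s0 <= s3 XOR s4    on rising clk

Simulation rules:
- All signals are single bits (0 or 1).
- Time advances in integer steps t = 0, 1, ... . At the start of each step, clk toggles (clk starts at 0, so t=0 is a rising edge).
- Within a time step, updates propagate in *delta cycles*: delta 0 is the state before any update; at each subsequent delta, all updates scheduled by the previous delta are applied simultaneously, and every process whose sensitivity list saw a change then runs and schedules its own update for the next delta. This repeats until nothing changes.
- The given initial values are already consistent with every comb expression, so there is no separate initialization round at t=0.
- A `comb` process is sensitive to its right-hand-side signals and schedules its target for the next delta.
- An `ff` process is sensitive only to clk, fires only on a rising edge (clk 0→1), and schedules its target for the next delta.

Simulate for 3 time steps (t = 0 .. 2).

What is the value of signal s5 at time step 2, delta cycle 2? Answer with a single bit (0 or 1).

t=0 Δ0: s9=1 s7=0 s10=1 s0=0 clk=0 s2=1 s5=0 s4=1 s8=1 s3=0 s1=0 s6=0
  Δ1: clk:0→1
  Δ2: s0:0→1, s4:1→0, s1:0→1
  Δ3: s10:1→0, s5:0→1, s6:0→1
  Δ4: s7:0→1, s10:0→1, s5:1→0
  Δ5: s7:1→0, s10:1→0
  Δ6: s7:0→1
  (6Δ to stable)
t=1 Δ0: s9=1 s7=1 s10=0 s0=1 clk=1 s2=1 s5=0 s4=0 s8=1 s3=0 s1=1 s6=1
  Δ1: clk:1→0
  (1Δ to stable)
t=2 Δ0: s9=1 s7=1 s10=0 s0=1 clk=0 s2=1 s5=0 s4=0 s8=1 s3=0 s1=1 s6=1
  Δ1: clk:0→1
  Δ2: s0:1→0
  Δ3: s6:1→0
  Δ4: s5:0→1
  Δ5: s10:0→1
  Δ6: s7:1→0
  (6Δ to stable)

0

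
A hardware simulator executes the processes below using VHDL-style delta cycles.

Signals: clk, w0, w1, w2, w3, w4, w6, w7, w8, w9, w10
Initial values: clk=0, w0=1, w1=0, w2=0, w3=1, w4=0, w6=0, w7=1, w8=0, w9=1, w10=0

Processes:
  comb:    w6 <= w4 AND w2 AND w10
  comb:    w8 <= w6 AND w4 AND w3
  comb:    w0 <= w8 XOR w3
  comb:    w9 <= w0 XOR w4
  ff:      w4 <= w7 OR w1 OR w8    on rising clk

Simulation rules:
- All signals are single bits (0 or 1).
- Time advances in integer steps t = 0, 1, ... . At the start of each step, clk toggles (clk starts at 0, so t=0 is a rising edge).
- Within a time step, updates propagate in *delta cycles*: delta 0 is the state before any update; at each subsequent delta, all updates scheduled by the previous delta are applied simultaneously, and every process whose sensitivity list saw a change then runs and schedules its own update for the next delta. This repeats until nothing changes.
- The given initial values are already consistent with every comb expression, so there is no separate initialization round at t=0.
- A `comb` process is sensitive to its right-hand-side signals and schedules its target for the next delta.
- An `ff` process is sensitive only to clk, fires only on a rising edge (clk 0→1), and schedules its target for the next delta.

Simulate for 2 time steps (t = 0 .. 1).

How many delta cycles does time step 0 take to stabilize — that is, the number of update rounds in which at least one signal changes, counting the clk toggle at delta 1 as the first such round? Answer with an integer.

3

t0.Δ0 w7=1 w8=0 w6=0 w10=0 w3=1 w1=0 w0=1 clk=0 w2=0 w9=1 w4=0
t0.Δ1 w7=1 w8=0 w6=0 w10=0 w3=1 w1=0 w0=1 clk=1 w2=0 w9=1 w4=0
t0.Δ2 w7=1 w8=0 w6=0 w10=0 w3=1 w1=0 w0=1 clk=1 w2=0 w9=1 w4=1
t0.Δ3 w7=1 w8=0 w6=0 w10=0 w3=1 w1=0 w0=1 clk=1 w2=0 w9=0 w4=1
t1.Δ0 w7=1 w8=0 w6=0 w10=0 w3=1 w1=0 w0=1 clk=1 w2=0 w9=0 w4=1
t1.Δ1 w7=1 w8=0 w6=0 w10=0 w3=1 w1=0 w0=1 clk=0 w2=0 w9=0 w4=1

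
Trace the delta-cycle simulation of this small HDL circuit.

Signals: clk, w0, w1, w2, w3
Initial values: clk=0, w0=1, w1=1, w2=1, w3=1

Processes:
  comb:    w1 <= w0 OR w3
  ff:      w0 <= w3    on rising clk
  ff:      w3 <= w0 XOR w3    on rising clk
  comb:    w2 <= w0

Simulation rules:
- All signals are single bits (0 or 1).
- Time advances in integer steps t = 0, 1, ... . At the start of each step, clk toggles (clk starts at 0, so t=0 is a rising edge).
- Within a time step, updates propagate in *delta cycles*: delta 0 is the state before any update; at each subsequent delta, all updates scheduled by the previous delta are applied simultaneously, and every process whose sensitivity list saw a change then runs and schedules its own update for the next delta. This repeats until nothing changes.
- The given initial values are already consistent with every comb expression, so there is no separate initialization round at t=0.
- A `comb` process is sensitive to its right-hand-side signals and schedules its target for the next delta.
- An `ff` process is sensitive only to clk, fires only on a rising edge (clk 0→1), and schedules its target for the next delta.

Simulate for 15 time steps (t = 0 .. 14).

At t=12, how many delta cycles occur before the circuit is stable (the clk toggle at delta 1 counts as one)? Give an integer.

2

[bits: w2,clk,w3,w1,w0]
t=0: Δ0=10111 Δ1=11111 Δ2=11011 | 2Δ
t=1: Δ0=11011 Δ1=10011 | 1Δ
t=2: Δ0=10011 Δ1=11011 Δ2=11110 Δ3=01110 | 3Δ
t=3: Δ0=01110 Δ1=00110 | 1Δ
t=4: Δ0=00110 Δ1=01110 Δ2=01111 Δ3=11111 | 3Δ
t=5: Δ0=11111 Δ1=10111 | 1Δ
t=6: Δ0=10111 Δ1=11111 Δ2=11011 | 2Δ
t=7: Δ0=11011 Δ1=10011 | 1Δ
t=8: Δ0=10011 Δ1=11011 Δ2=11110 Δ3=01110 | 3Δ
t=9: Δ0=01110 Δ1=00110 | 1Δ
t=10: Δ0=00110 Δ1=01110 Δ2=01111 Δ3=11111 | 3Δ
t=11: Δ0=11111 Δ1=10111 | 1Δ
t=12: Δ0=10111 Δ1=11111 Δ2=11011 | 2Δ
t=13: Δ0=11011 Δ1=10011 | 1Δ
t=14: Δ0=10011 Δ1=11011 Δ2=11110 Δ3=01110 | 3Δ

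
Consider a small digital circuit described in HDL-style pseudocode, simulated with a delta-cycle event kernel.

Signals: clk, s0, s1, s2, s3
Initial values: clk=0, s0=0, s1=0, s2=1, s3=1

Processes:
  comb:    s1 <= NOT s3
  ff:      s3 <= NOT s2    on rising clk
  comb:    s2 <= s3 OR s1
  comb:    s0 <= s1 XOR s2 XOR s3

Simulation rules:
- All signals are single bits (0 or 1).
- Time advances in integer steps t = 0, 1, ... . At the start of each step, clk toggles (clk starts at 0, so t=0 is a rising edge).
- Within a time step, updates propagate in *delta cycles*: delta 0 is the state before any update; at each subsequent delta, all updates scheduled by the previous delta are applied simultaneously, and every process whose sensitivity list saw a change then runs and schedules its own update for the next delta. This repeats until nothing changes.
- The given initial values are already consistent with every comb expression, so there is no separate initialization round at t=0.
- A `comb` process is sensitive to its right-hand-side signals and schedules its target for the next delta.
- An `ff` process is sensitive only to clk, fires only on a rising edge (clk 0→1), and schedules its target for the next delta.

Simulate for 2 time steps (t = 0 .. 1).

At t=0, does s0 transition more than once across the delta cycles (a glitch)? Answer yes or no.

yes

[bits: s3,s0,clk,s2,s1]
t=0: Δ0=10010 Δ1=10110 Δ2=00110 Δ3=01101 Δ4=01111 Δ5=00111 | 5Δ
t=1: Δ0=00111 Δ1=00011 | 1Δ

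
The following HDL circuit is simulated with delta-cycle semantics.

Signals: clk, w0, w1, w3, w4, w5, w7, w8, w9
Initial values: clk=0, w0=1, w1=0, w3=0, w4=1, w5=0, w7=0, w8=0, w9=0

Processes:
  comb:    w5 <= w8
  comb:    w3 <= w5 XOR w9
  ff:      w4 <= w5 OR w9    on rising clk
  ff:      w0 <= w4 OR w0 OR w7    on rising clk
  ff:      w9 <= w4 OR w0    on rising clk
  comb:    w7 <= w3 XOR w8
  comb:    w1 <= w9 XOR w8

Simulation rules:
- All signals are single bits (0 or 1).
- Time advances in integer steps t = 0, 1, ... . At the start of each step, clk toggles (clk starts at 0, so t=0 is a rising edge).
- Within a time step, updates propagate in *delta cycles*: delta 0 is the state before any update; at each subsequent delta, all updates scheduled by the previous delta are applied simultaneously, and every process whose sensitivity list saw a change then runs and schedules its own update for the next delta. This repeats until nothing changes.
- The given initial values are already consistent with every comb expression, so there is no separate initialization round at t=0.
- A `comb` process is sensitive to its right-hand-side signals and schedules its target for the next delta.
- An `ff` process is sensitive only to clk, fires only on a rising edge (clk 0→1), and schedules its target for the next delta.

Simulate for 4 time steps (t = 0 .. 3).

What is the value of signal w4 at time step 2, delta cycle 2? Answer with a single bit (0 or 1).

t0.Δ0 w0=1 w7=0 clk=0 w5=0 w8=0 w4=1 w3=0 w1=0 w9=0
t0.Δ1 w0=1 w7=0 clk=1 w5=0 w8=0 w4=1 w3=0 w1=0 w9=0
t0.Δ2 w0=1 w7=0 clk=1 w5=0 w8=0 w4=0 w3=0 w1=0 w9=1
t0.Δ3 w0=1 w7=0 clk=1 w5=0 w8=0 w4=0 w3=1 w1=1 w9=1
t0.Δ4 w0=1 w7=1 clk=1 w5=0 w8=0 w4=0 w3=1 w1=1 w9=1
t1.Δ0 w0=1 w7=1 clk=1 w5=0 w8=0 w4=0 w3=1 w1=1 w9=1
t1.Δ1 w0=1 w7=1 clk=0 w5=0 w8=0 w4=0 w3=1 w1=1 w9=1
t2.Δ0 w0=1 w7=1 clk=0 w5=0 w8=0 w4=0 w3=1 w1=1 w9=1
t2.Δ1 w0=1 w7=1 clk=1 w5=0 w8=0 w4=0 w3=1 w1=1 w9=1
t2.Δ2 w0=1 w7=1 clk=1 w5=0 w8=0 w4=1 w3=1 w1=1 w9=1
t3.Δ0 w0=1 w7=1 clk=1 w5=0 w8=0 w4=1 w3=1 w1=1 w9=1
t3.Δ1 w0=1 w7=1 clk=0 w5=0 w8=0 w4=1 w3=1 w1=1 w9=1

1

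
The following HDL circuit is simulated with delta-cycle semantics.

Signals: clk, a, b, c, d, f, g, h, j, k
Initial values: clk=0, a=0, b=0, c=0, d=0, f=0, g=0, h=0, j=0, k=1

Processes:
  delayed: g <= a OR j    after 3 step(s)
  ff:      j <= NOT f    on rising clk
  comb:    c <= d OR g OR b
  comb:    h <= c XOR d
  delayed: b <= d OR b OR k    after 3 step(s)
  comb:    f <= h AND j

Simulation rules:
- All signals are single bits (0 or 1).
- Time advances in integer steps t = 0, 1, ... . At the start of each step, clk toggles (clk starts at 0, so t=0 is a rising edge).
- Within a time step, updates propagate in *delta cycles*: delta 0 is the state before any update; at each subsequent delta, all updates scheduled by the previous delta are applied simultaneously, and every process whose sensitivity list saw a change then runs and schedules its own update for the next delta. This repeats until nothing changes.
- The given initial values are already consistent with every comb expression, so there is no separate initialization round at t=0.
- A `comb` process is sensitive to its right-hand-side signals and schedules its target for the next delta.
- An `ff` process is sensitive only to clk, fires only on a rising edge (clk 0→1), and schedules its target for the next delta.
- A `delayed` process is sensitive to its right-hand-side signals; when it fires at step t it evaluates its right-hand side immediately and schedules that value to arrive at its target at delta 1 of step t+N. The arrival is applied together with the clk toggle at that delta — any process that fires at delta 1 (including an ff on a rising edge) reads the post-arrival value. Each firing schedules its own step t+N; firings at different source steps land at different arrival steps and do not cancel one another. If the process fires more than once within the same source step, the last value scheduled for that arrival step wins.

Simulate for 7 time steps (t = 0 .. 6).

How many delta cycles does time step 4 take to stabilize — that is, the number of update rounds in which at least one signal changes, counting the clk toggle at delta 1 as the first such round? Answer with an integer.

t=0 Δ0: d=0 f=0 clk=0 j=0 b=0 k=1 c=0 g=0 h=0 a=0
  Δ1: clk:0→1
  Δ2: j:0→1
  (2Δ to stable)
t=1 Δ0: d=0 f=0 clk=1 j=1 b=0 k=1 c=0 g=0 h=0 a=0
  Δ1: clk:1→0
  (1Δ to stable)
t=2 Δ0: d=0 f=0 clk=0 j=1 b=0 k=1 c=0 g=0 h=0 a=0
  Δ1: clk:0→1
  (1Δ to stable)
t=3 Δ0: d=0 f=0 clk=1 j=1 b=0 k=1 c=0 g=0 h=0 a=0
  Δ1: clk:1→0, g:0→1
  Δ2: c:0→1
  Δ3: h:0→1
  Δ4: f:0→1
  (4Δ to stable)
t=4 Δ0: d=0 f=1 clk=0 j=1 b=0 k=1 c=1 g=1 h=1 a=0
  Δ1: clk:0→1
  Δ2: j:1→0
  Δ3: f:1→0
  (3Δ to stable)
t=5 Δ0: d=0 f=0 clk=1 j=0 b=0 k=1 c=1 g=1 h=1 a=0
  Δ1: clk:1→0
  (1Δ to stable)
t=6 Δ0: d=0 f=0 clk=0 j=0 b=0 k=1 c=1 g=1 h=1 a=0
  Δ1: clk:0→1
  Δ2: j:0→1
  Δ3: f:0→1
  (3Δ to stable)

3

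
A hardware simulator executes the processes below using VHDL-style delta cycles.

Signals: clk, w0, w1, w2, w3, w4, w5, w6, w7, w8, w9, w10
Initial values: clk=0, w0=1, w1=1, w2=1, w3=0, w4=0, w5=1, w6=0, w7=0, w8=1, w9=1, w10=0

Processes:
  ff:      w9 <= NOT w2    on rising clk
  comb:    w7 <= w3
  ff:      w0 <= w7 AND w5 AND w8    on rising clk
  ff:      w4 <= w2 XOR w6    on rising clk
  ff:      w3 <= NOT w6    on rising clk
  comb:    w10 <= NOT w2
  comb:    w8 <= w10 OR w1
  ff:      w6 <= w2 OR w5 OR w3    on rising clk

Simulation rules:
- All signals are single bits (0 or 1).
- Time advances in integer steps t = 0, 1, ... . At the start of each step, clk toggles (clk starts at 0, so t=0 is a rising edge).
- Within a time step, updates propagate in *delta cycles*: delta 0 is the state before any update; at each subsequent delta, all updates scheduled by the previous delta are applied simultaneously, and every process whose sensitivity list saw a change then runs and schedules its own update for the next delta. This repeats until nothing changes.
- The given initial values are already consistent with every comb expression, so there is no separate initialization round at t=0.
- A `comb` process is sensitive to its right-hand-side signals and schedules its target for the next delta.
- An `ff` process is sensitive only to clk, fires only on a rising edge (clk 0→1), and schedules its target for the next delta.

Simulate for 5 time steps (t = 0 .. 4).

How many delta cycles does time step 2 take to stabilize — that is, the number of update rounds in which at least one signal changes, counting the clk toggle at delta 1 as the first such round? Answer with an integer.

3

t=0 Δ0: w5=1 w0=1 w7=0 clk=0 w4=0 w1=1 w6=0 w9=1 w8=1 w10=0 w3=0 w2=1
  Δ1: clk:0→1
  Δ2: w0:1→0, w4:0→1, w6:0→1, w9:1→0, w3:0→1
  Δ3: w7:0→1
  (3Δ to stable)
t=1 Δ0: w5=1 w0=0 w7=1 clk=1 w4=1 w1=1 w6=1 w9=0 w8=1 w10=0 w3=1 w2=1
  Δ1: clk:1→0
  (1Δ to stable)
t=2 Δ0: w5=1 w0=0 w7=1 clk=0 w4=1 w1=1 w6=1 w9=0 w8=1 w10=0 w3=1 w2=1
  Δ1: clk:0→1
  Δ2: w0:0→1, w4:1→0, w3:1→0
  Δ3: w7:1→0
  (3Δ to stable)
t=3 Δ0: w5=1 w0=1 w7=0 clk=1 w4=0 w1=1 w6=1 w9=0 w8=1 w10=0 w3=0 w2=1
  Δ1: clk:1→0
  (1Δ to stable)
t=4 Δ0: w5=1 w0=1 w7=0 clk=0 w4=0 w1=1 w6=1 w9=0 w8=1 w10=0 w3=0 w2=1
  Δ1: clk:0→1
  Δ2: w0:1→0
  (2Δ to stable)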